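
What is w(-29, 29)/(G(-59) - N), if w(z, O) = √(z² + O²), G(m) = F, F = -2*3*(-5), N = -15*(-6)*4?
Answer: -29*√2/330 ≈ -0.12428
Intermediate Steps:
N = 360 (N = 90*4 = 360)
F = 30 (F = -6*(-5) = 30)
G(m) = 30
w(z, O) = √(O² + z²)
w(-29, 29)/(G(-59) - N) = √(29² + (-29)²)/(30 - 1*360) = √(841 + 841)/(30 - 360) = √1682/(-330) = (29*√2)*(-1/330) = -29*√2/330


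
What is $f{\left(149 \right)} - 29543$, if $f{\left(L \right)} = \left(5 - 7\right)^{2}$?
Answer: $-29539$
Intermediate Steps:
$f{\left(L \right)} = 4$ ($f{\left(L \right)} = \left(-2\right)^{2} = 4$)
$f{\left(149 \right)} - 29543 = 4 - 29543 = -29539$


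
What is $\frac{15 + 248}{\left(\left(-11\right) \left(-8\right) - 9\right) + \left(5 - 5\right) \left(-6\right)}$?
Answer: $\frac{263}{79} \approx 3.3291$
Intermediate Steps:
$\frac{15 + 248}{\left(\left(-11\right) \left(-8\right) - 9\right) + \left(5 - 5\right) \left(-6\right)} = \frac{263}{\left(88 - 9\right) + 0 \left(-6\right)} = \frac{263}{79 + 0} = \frac{263}{79}$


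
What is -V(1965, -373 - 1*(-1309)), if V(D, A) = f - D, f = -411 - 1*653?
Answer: 3029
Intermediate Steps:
f = -1064 (f = -411 - 653 = -1064)
V(D, A) = -1064 - D
-V(1965, -373 - 1*(-1309)) = -(-1064 - 1*1965) = -(-1064 - 1965) = -1*(-3029) = 3029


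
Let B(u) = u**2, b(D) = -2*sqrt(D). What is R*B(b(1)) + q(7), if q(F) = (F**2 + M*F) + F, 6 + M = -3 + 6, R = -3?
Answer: 23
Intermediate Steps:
M = -3 (M = -6 + (-3 + 6) = -6 + 3 = -3)
q(F) = F**2 - 2*F (q(F) = (F**2 - 3*F) + F = F**2 - 2*F)
R*B(b(1)) + q(7) = -3*(-2*sqrt(1))**2 + 7*(-2 + 7) = -3*(-2*1)**2 + 7*5 = -3*(-2)**2 + 35 = -3*4 + 35 = -12 + 35 = 23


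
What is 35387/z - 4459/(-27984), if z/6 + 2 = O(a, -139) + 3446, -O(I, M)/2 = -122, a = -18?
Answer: 5671555/3225156 ≈ 1.7585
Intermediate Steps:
O(I, M) = 244 (O(I, M) = -2*(-122) = 244)
z = 22128 (z = -12 + 6*(244 + 3446) = -12 + 6*3690 = -12 + 22140 = 22128)
35387/z - 4459/(-27984) = 35387/22128 - 4459/(-27984) = 35387*(1/22128) - 4459*(-1/27984) = 35387/22128 + 4459/27984 = 5671555/3225156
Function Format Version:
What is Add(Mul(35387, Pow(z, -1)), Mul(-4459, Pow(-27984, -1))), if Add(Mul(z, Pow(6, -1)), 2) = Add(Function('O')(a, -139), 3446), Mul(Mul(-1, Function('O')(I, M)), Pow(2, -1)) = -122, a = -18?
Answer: Rational(5671555, 3225156) ≈ 1.7585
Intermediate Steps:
Function('O')(I, M) = 244 (Function('O')(I, M) = Mul(-2, -122) = 244)
z = 22128 (z = Add(-12, Mul(6, Add(244, 3446))) = Add(-12, Mul(6, 3690)) = Add(-12, 22140) = 22128)
Add(Mul(35387, Pow(z, -1)), Mul(-4459, Pow(-27984, -1))) = Add(Mul(35387, Pow(22128, -1)), Mul(-4459, Pow(-27984, -1))) = Add(Mul(35387, Rational(1, 22128)), Mul(-4459, Rational(-1, 27984))) = Add(Rational(35387, 22128), Rational(4459, 27984)) = Rational(5671555, 3225156)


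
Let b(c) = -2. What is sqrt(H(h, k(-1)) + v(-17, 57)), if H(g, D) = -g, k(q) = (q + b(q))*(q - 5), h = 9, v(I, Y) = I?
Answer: I*sqrt(26) ≈ 5.099*I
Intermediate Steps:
k(q) = (-5 + q)*(-2 + q) (k(q) = (q - 2)*(q - 5) = (-2 + q)*(-5 + q) = (-5 + q)*(-2 + q))
sqrt(H(h, k(-1)) + v(-17, 57)) = sqrt(-1*9 - 17) = sqrt(-9 - 17) = sqrt(-26) = I*sqrt(26)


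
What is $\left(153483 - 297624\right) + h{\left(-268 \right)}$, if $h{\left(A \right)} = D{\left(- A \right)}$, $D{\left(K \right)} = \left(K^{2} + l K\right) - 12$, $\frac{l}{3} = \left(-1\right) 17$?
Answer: $-85997$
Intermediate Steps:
$l = -51$ ($l = 3 \left(\left(-1\right) 17\right) = 3 \left(-17\right) = -51$)
$D{\left(K \right)} = -12 + K^{2} - 51 K$ ($D{\left(K \right)} = \left(K^{2} - 51 K\right) - 12 = -12 + K^{2} - 51 K$)
$h{\left(A \right)} = -12 + A^{2} + 51 A$ ($h{\left(A \right)} = -12 + \left(- A\right)^{2} - 51 \left(- A\right) = -12 + A^{2} + 51 A$)
$\left(153483 - 297624\right) + h{\left(-268 \right)} = \left(153483 - 297624\right) + \left(-12 + \left(-268\right)^{2} + 51 \left(-268\right)\right) = -144141 - -58144 = -144141 + 58144 = -85997$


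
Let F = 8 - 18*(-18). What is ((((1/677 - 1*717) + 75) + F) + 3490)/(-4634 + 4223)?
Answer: -2152861/278247 ≈ -7.7372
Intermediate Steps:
F = 332 (F = 8 + 324 = 332)
((((1/677 - 1*717) + 75) + F) + 3490)/(-4634 + 4223) = ((((1/677 - 1*717) + 75) + 332) + 3490)/(-4634 + 4223) = ((((1/677 - 717) + 75) + 332) + 3490)/(-411) = (((-485408/677 + 75) + 332) + 3490)*(-1/411) = ((-434633/677 + 332) + 3490)*(-1/411) = (-209869/677 + 3490)*(-1/411) = (2152861/677)*(-1/411) = -2152861/278247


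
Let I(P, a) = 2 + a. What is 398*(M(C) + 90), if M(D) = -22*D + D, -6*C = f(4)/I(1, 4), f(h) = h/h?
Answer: 216313/6 ≈ 36052.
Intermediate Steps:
f(h) = 1
C = -1/36 (C = -1/(6*(2 + 4)) = -1/(6*6) = -1/6*1/6 = -1/36 ≈ -0.027778)
M(D) = -21*D
398*(M(C) + 90) = 398*(-21*(-1/36) + 90) = 398*(7/12 + 90) = 398*(1087/12) = 216313/6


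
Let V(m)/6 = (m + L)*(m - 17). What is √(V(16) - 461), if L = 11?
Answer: I*√623 ≈ 24.96*I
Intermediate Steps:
V(m) = 6*(-17 + m)*(11 + m) (V(m) = 6*((m + 11)*(m - 17)) = 6*((11 + m)*(-17 + m)) = 6*((-17 + m)*(11 + m)) = 6*(-17 + m)*(11 + m))
√(V(16) - 461) = √((-1122 - 36*16 + 6*16²) - 461) = √((-1122 - 576 + 6*256) - 461) = √((-1122 - 576 + 1536) - 461) = √(-162 - 461) = √(-623) = I*√623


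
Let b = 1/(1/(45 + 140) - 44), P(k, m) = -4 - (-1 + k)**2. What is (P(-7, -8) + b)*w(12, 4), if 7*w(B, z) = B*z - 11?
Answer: -2926367/8139 ≈ -359.55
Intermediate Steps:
w(B, z) = -11/7 + B*z/7 (w(B, z) = (B*z - 11)/7 = (-11 + B*z)/7 = -11/7 + B*z/7)
b = -185/8139 (b = 1/(1/185 - 44) = 1/(-8139/185) = -185/8139 ≈ -0.022730)
(P(-7, -8) + b)*w(12, 4) = ((-4 - (-1 - 7)**2) - 185/8139)*(-11/7 + (1/7)*12*4) = ((-4 - 1*(-8)**2) - 185/8139)*(-11/7 + 48/7) = ((-4 - 1*64) - 185/8139)*(37/7) = ((-4 - 64) - 185/8139)*(37/7) = (-68 - 185/8139)*(37/7) = -553637/8139*37/7 = -2926367/8139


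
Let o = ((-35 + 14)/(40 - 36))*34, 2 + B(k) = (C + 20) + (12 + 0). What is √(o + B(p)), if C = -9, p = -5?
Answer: 3*I*√70/2 ≈ 12.55*I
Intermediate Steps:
B(k) = 21 (B(k) = -2 + ((-9 + 20) + (12 + 0)) = -2 + (11 + 12) = -2 + 23 = 21)
o = -357/2 (o = -21/4*34 = -357/2 ≈ -178.50)
√(o + B(p)) = √(-357/2 + 21) = √(-315/2) = 3*I*√70/2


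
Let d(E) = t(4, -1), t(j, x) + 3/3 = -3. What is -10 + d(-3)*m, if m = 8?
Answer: -42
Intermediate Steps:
t(j, x) = -4 (t(j, x) = -1 - 3 = -4)
d(E) = -4
-10 + d(-3)*m = -10 - 4*8 = -10 - 32 = -42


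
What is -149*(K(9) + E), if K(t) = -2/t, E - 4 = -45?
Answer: 55279/9 ≈ 6142.1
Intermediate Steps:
E = -41 (E = 4 - 45 = -41)
-149*(K(9) + E) = -149*(-2/9 - 41) = -149*(-371/9) = 55279/9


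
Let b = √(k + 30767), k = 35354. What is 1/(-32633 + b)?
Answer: -32633/1064846568 - √66121/1064846568 ≈ -3.0887e-5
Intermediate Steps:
b = √66121 (b = √(35354 + 30767) = √66121 ≈ 257.14)
1/(-32633 + b) = 1/(-32633 + √66121)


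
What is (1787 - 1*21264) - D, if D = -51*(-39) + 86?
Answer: -21552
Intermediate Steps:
D = 2075 (D = 1989 + 86 = 2075)
(1787 - 1*21264) - D = (1787 - 1*21264) - 1*2075 = (1787 - 21264) - 2075 = -19477 - 2075 = -21552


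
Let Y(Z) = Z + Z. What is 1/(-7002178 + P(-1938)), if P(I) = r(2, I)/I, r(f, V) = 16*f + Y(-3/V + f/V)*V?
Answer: -323/2261703499 ≈ -1.4281e-7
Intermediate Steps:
Y(Z) = 2*Z
r(f, V) = 16*f + V*(-6/V + 2*f/V) (r(f, V) = 16*f + (2*(-3/V + f/V))*V = 16*f + (-6/V + 2*f/V)*V = 16*f + V*(-6/V + 2*f/V))
P(I) = 30/I (P(I) = (-6 + 18*2)/I = (-6 + 36)/I = 30/I)
1/(-7002178 + P(-1938)) = 1/(-7002178 + 30/(-1938)) = 1/(-7002178 + 30*(-1/1938)) = 1/(-7002178 - 5/323) = 1/(-2261703499/323) = -323/2261703499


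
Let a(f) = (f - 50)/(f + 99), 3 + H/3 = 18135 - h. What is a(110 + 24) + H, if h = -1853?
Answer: 13969599/233 ≈ 59955.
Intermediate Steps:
H = 59955 (H = -9 + 3*(18135 - 1*(-1853)) = -9 + 3*(18135 + 1853) = -9 + 3*19988 = -9 + 59964 = 59955)
a(f) = (-50 + f)/(99 + f)
a(110 + 24) + H = (-50 + (110 + 24))/(99 + (110 + 24)) + 59955 = (-50 + 134)/(99 + 134) + 59955 = 84/233 + 59955 = 13969599/233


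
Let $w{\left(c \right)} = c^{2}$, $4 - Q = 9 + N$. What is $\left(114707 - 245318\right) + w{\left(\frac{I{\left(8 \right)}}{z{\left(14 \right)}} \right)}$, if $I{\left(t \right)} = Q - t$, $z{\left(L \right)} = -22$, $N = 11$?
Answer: $- \frac{15803787}{121} \approx -1.3061 \cdot 10^{5}$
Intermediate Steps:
$Q = -16$ ($Q = 4 - \left(9 + 11\right) = 4 - 20 = -16$)
$I{\left(t \right)} = -16 - t$
$\left(114707 - 245318\right) + w{\left(\frac{I{\left(8 \right)}}{z{\left(14 \right)}} \right)} = \left(114707 - 245318\right) + \left(\frac{-16 - 8}{-22}\right)^{2} = -130611 + \left(\left(-16 - 8\right) \left(- \frac{1}{22}\right)\right)^{2} = -130611 + \left(\left(-24\right) \left(- \frac{1}{22}\right)\right)^{2} = -130611 + \left(\frac{12}{11}\right)^{2} = -130611 + \frac{144}{121} = - \frac{15803787}{121}$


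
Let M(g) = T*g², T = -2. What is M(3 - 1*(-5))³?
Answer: -2097152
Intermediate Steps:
M(g) = -2*g²
M(3 - 1*(-5))³ = (-2*(3 - 1*(-5))²)³ = (-2*(3 + 5)²)³ = (-2*8²)³ = (-2*64)³ = (-128)³ = -2097152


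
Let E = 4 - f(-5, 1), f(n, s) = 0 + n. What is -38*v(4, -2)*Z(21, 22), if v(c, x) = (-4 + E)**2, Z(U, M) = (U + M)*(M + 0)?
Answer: -898700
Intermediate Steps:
f(n, s) = n
Z(U, M) = M*(M + U) (Z(U, M) = (M + U)*M = M*(M + U))
E = 9 (E = 4 - 1*(-5) = 4 + 5 = 9)
v(c, x) = 25 (v(c, x) = (-4 + 9)**2 = 5**2 = 25)
-38*v(4, -2)*Z(21, 22) = -950*22*(22 + 21) = -950*22*43 = -950*946 = -38*23650 = -898700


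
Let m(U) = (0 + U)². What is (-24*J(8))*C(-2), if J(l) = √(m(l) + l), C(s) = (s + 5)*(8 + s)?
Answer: -2592*√2 ≈ -3665.6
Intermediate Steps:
m(U) = U²
C(s) = (5 + s)*(8 + s)
J(l) = √(l + l²) (J(l) = √(l² + l) = √(l + l²))
(-24*J(8))*C(-2) = (-24*2*√2*√(1 + 8))*(40 + (-2)² + 13*(-2)) = (-24*6*√2)*(40 + 4 - 26) = -144*√2*18 = -2592*√2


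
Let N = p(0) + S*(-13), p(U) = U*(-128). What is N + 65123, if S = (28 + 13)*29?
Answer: 49666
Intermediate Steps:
p(U) = -128*U
S = 1189 (S = 41*29 = 1189)
N = -15457 (N = -128*0 + 1189*(-13) = 0 - 15457 = -15457)
N + 65123 = -15457 + 65123 = 49666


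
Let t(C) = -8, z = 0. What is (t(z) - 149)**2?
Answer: 24649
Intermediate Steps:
(t(z) - 149)**2 = (-8 - 149)**2 = (-157)**2 = 24649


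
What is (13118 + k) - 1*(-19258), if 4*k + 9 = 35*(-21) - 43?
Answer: 128717/4 ≈ 32179.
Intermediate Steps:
k = -787/4 (k = -9/4 + (35*(-21) - 43)/4 = -9/4 + (-735 - 43)/4 = -9/4 + (¼)*(-778) = -9/4 - 389/2 = -787/4 ≈ -196.75)
(13118 + k) - 1*(-19258) = (13118 - 787/4) - 1*(-19258) = 51685/4 + 19258 = 128717/4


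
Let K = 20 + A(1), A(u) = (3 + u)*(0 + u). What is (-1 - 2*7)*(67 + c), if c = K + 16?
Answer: -1605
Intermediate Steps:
A(u) = u*(3 + u) (A(u) = (3 + u)*u = u*(3 + u))
K = 24 (K = 20 + 1*(3 + 1) = 20 + 1*4 = 20 + 4 = 24)
c = 40 (c = 24 + 16 = 40)
(-1 - 2*7)*(67 + c) = (-1 - 2*7)*(67 + 40) = (-1 - 14)*107 = -15*107 = -1605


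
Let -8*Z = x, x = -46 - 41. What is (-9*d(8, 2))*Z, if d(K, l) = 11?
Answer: -8613/8 ≈ -1076.6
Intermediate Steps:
x = -87
Z = 87/8 (Z = -⅛*(-87) = 87/8 ≈ 10.875)
(-9*d(8, 2))*Z = -9*11*(87/8) = -99*87/8 = -8613/8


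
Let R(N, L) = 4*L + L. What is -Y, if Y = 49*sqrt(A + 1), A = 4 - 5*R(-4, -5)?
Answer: -49*sqrt(130) ≈ -558.69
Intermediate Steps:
R(N, L) = 5*L
A = 129 (A = 4 - 25*(-5) = 4 - 5*(-25) = 4 + 125 = 129)
Y = 49*sqrt(130) (Y = 49*sqrt(129 + 1) = 49*sqrt(130) ≈ 558.69)
-Y = -49*sqrt(130)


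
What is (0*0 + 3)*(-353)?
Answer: -1059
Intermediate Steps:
(0*0 + 3)*(-353) = (0 + 3)*(-353) = 3*(-353) = -1059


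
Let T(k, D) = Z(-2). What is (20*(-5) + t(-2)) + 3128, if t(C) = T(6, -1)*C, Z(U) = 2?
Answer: 3024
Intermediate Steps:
T(k, D) = 2
t(C) = 2*C
(20*(-5) + t(-2)) + 3128 = (20*(-5) + 2*(-2)) + 3128 = (-100 - 4) + 3128 = -104 + 3128 = 3024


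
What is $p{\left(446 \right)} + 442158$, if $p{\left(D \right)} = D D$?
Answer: $641074$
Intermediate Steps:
$p{\left(D \right)} = D^{2}$
$p{\left(446 \right)} + 442158 = 446^{2} + 442158 = 198916 + 442158 = 641074$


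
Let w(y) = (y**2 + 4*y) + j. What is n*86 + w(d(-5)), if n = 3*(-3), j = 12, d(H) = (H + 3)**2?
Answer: -730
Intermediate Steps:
d(H) = (3 + H)**2
n = -9
w(y) = 12 + y**2 + 4*y (w(y) = (y**2 + 4*y) + 12 = 12 + y**2 + 4*y)
n*86 + w(d(-5)) = -9*86 + (12 + ((3 - 5)**2)**2 + 4*(3 - 5)**2) = -774 + (12 + ((-2)**2)**2 + 4*(-2)**2) = -774 + (12 + 4**2 + 4*4) = -774 + (12 + 16 + 16) = -774 + 44 = -730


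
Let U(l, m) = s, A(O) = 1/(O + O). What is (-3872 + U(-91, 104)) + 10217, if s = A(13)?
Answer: 164971/26 ≈ 6345.0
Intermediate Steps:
A(O) = 1/(2*O)
s = 1/26 (s = (½)/13 = (½)*(1/13) = 1/26 ≈ 0.038462)
U(l, m) = 1/26
(-3872 + U(-91, 104)) + 10217 = (-3872 + 1/26) + 10217 = -100671/26 + 10217 = 164971/26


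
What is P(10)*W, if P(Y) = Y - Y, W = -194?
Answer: 0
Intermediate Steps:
P(Y) = 0
P(10)*W = 0*(-194) = 0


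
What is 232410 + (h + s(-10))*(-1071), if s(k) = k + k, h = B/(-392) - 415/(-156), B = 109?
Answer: 182930871/728 ≈ 2.5128e+5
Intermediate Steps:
h = 36419/15288 (h = 109/(-392) - 415/(-156) = 109*(-1/392) - 415*(-1/156) = -109/392 + 415/156 = 36419/15288 ≈ 2.3822)
s(k) = 2*k
232410 + (h + s(-10))*(-1071) = 232410 + (36419/15288 + 2*(-10))*(-1071) = 232410 + (36419/15288 - 20)*(-1071) = 232410 - 269341/15288*(-1071) = 232410 + 13736391/728 = 182930871/728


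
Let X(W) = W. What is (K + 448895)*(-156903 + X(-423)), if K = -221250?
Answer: -35814477270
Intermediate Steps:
(K + 448895)*(-156903 + X(-423)) = (-221250 + 448895)*(-156903 - 423) = 227645*(-157326) = -35814477270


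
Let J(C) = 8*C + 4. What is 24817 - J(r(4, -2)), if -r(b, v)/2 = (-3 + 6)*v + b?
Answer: 24781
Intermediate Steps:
r(b, v) = -6*v - 2*b (r(b, v) = -2*((-3 + 6)*v + b) = -2*(3*v + b) = -2*(b + 3*v) = -6*v - 2*b)
J(C) = 4 + 8*C
24817 - J(r(4, -2)) = 24817 - (4 + 8*(-6*(-2) - 2*4)) = 24817 - (4 + 8*(12 - 8)) = 24817 - (4 + 8*4) = 24817 - (4 + 32) = 24817 - 1*36 = 24817 - 36 = 24781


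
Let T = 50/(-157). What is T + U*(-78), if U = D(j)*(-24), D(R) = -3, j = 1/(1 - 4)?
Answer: -881762/157 ≈ -5616.3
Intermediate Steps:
j = -⅓ (j = 1/(-3) = -⅓ ≈ -0.33333)
T = -50/157 (T = 50*(-1/157) = -50/157 ≈ -0.31847)
U = 72 (U = -3*(-24) = 72)
T + U*(-78) = -50/157 + 72*(-78) = -50/157 - 5616 = -881762/157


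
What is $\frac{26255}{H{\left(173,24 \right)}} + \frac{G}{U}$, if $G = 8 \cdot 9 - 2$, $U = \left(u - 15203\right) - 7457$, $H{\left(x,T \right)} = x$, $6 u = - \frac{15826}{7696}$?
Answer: $\frac{13735863630535}{90510484789} \approx 151.76$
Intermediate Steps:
$u = - \frac{7913}{23088}$ ($u = \frac{\left(-15826\right) \frac{1}{7696}}{6} = \frac{1}{6} \left(- \frac{7913}{3848}\right) = - \frac{7913}{23088} \approx -0.34273$)
$U = - \frac{523181993}{23088}$ ($U = \left(- \frac{7913}{23088} - 15203\right) - 7457 = - \frac{351014777}{23088} - 7457 = - \frac{523181993}{23088} \approx -22660.0$)
$G = 70$ ($G = 72 - 2 = 70$)
$\frac{26255}{H{\left(173,24 \right)}} + \frac{G}{U} = \frac{26255}{173} + \frac{70}{- \frac{523181993}{23088}} = 26255 \cdot \frac{1}{173} + 70 \left(- \frac{23088}{523181993}\right) = \frac{26255}{173} - \frac{1616160}{523181993} = \frac{13735863630535}{90510484789}$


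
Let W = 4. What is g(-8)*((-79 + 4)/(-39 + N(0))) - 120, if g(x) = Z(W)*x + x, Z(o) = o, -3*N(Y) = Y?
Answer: -2560/13 ≈ -196.92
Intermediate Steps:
N(Y) = -Y/3
g(x) = 5*x (g(x) = 4*x + x = 5*x)
g(-8)*((-79 + 4)/(-39 + N(0))) - 120 = (5*(-8))*((-79 + 4)/(-39 - ⅓*0)) - 120 = -(-3000)/(-39 + 0) - 120 = -(-3000)/(-39) - 120 = -(-3000)*(-1)/39 - 120 = -40*25/13 - 120 = -1000/13 - 120 = -2560/13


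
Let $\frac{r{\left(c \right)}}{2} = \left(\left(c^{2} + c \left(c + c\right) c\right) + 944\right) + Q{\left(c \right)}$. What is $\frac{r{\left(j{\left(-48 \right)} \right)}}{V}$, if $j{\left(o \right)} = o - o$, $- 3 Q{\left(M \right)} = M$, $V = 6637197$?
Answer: $\frac{1888}{6637197} \approx 0.00028446$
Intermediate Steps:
$Q{\left(M \right)} = - \frac{M}{3}$
$j{\left(o \right)} = 0$
$r{\left(c \right)} = 1888 + 2 c^{2} + 4 c^{3} - \frac{2 c}{3}$ ($r{\left(c \right)} = 2 \left(\left(\left(c^{2} + c \left(c + c\right) c\right) + 944\right) - \frac{c}{3}\right) = 2 \left(\left(\left(c^{2} + c 2 c c\right) + 944\right) - \frac{c}{3}\right) = 2 \left(\left(\left(c^{2} + 2 c^{2} c\right) + 944\right) - \frac{c}{3}\right) = 2 \left(\left(\left(c^{2} + 2 c^{3}\right) + 944\right) - \frac{c}{3}\right) = 2 \left(\left(944 + c^{2} + 2 c^{3}\right) - \frac{c}{3}\right) = 2 \left(944 + c^{2} + 2 c^{3} - \frac{c}{3}\right) = 1888 + 2 c^{2} + 4 c^{3} - \frac{2 c}{3}$)
$\frac{r{\left(j{\left(-48 \right)} \right)}}{V} = \frac{1888 + 2 \cdot 0^{2} + 4 \cdot 0^{3} - 0}{6637197} = \left(1888 + 2 \cdot 0 + 4 \cdot 0 + 0\right) \frac{1}{6637197} = \left(1888 + 0 + 0 + 0\right) \frac{1}{6637197} = 1888 \cdot \frac{1}{6637197} = \frac{1888}{6637197}$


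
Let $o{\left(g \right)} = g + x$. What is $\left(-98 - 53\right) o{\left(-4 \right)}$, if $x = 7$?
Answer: $-453$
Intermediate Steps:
$o{\left(g \right)} = 7 + g$ ($o{\left(g \right)} = g + 7 = 7 + g$)
$\left(-98 - 53\right) o{\left(-4 \right)} = \left(-98 - 53\right) \left(7 - 4\right) = \left(-151\right) 3 = -453$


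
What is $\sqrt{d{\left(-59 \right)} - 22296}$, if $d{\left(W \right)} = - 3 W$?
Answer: $i \sqrt{22119} \approx 148.72 i$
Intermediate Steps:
$\sqrt{d{\left(-59 \right)} - 22296} = \sqrt{\left(-3\right) \left(-59\right) - 22296} = \sqrt{177 - 22296} = \sqrt{-22119} = i \sqrt{22119}$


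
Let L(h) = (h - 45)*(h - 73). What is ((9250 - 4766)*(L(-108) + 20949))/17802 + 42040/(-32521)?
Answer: 1182071764868/96489807 ≈ 12251.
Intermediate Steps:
L(h) = (-73 + h)*(-45 + h) (L(h) = (-45 + h)*(-73 + h) = (-73 + h)*(-45 + h))
((9250 - 4766)*(L(-108) + 20949))/17802 + 42040/(-32521) = ((9250 - 4766)*((3285 + (-108)² - 118*(-108)) + 20949))/17802 + 42040/(-32521) = (4484*((3285 + 11664 + 12744) + 20949))*(1/17802) + 42040*(-1/32521) = (4484*(27693 + 20949))*(1/17802) - 42040/32521 = (4484*48642)*(1/17802) - 42040/32521 = 218110728*(1/17802) - 42040/32521 = 36351788/2967 - 42040/32521 = 1182071764868/96489807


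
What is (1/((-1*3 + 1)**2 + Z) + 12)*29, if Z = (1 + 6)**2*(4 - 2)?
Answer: 35525/102 ≈ 348.28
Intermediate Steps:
Z = 98 (Z = 7**2*2 = 49*2 = 98)
(1/((-1*3 + 1)**2 + Z) + 12)*29 = (1/((-1*3 + 1)**2 + 98) + 12)*29 = (1/((-3 + 1)**2 + 98) + 12)*29 = (1/((-2)**2 + 98) + 12)*29 = (1/(4 + 98) + 12)*29 = (1/102 + 12)*29 = (1225/102)*29 = 35525/102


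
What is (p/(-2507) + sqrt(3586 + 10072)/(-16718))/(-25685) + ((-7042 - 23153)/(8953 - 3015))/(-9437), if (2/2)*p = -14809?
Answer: 1114474806571/3608344982039270 + sqrt(13658)/429401830 ≈ 0.00030913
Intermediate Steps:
p = -14809
(p/(-2507) + sqrt(3586 + 10072)/(-16718))/(-25685) + ((-7042 - 23153)/(8953 - 3015))/(-9437) = (-14809/(-2507) + sqrt(3586 + 10072)/(-16718))/(-25685) + ((-7042 - 23153)/(8953 - 3015))/(-9437) = (-14809*(-1/2507) + sqrt(13658)*(-1/16718))*(-1/25685) - 30195/5938*(-1/9437) = (14809/2507 - sqrt(13658)/16718)*(-1/25685) - 30195*1/5938*(-1/9437) = (-14809/64392295 + sqrt(13658)/429401830) - 30195/5938*(-1/9437) = (-14809/64392295 + sqrt(13658)/429401830) + 30195/56036906 = 1114474806571/3608344982039270 + sqrt(13658)/429401830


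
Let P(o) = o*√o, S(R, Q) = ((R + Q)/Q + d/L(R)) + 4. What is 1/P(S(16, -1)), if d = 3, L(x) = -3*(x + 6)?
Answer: 22*I*√66/6561 ≈ 0.027241*I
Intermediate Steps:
L(x) = -18 - 3*x (L(x) = -3*(6 + x) = -18 - 3*x)
S(R, Q) = 4 + 3/(-18 - 3*R) + (Q + R)/Q (S(R, Q) = ((R + Q)/Q + 3/(-18 - 3*R)) + 4 = ((Q + R)/Q + 3/(-18 - 3*R)) + 4 = (3/(-18 - 3*R) + (Q + R)/Q) + 4 = 4 + 3/(-18 - 3*R) + (Q + R)/Q)
P(o) = o^(3/2)
1/P(S(16, -1)) = 1/(((-1*(-1) + 16*(6 + 16) + 5*(-1)*(6 + 16))/((-1)*(6 + 16)))^(3/2)) = 1/((-1*(1 + 16*22 + 5*(-1)*22)/22)^(3/2)) = 1/((-1*1/22*(1 + 352 - 110))^(3/2)) = 1/((-1*1/22*243)^(3/2)) = 1/((-243/22)^(3/2)) = 1/(-2187*I*√66/484) = 22*I*√66/6561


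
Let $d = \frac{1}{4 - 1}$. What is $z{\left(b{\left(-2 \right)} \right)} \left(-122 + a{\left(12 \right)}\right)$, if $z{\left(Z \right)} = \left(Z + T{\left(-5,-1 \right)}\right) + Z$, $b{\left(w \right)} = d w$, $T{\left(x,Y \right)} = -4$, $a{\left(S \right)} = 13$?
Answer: $\frac{1744}{3} \approx 581.33$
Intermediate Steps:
$d = \frac{1}{3} \approx 0.33333$
$b{\left(w \right)} = \frac{w}{3}$
$z{\left(Z \right)} = -4 + 2 Z$ ($z{\left(Z \right)} = \left(Z - 4\right) + Z = \left(-4 + Z\right) + Z = -4 + 2 Z$)
$z{\left(b{\left(-2 \right)} \right)} \left(-122 + a{\left(12 \right)}\right) = \left(-4 + 2 \cdot \frac{1}{3} \left(-2\right)\right) \left(-122 + 13\right) = \left(-4 + 2 \left(- \frac{2}{3}\right)\right) \left(-109\right) = \left(-4 - \frac{4}{3}\right) \left(-109\right) = \left(- \frac{16}{3}\right) \left(-109\right) = \frac{1744}{3}$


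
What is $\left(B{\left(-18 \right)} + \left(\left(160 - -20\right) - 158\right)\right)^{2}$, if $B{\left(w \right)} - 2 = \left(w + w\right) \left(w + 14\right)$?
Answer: $28224$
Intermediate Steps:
$B{\left(w \right)} = 2 + 2 w \left(14 + w\right)$ ($B{\left(w \right)} = 2 + \left(w + w\right) \left(w + 14\right) = 2 + 2 w \left(14 + w\right)$)
$\left(B{\left(-18 \right)} + \left(\left(160 - -20\right) - 158\right)\right)^{2} = \left(\left(2 + 2 \left(-18\right)^{2} + 28 \left(-18\right)\right) + \left(\left(160 - -20\right) - 158\right)\right)^{2} = \left(\left(2 + 2 \cdot 324 - 504\right) + \left(\left(160 + \left(49 - 29\right)\right) - 158\right)\right)^{2} = \left(\left(2 + 648 - 504\right) + \left(\left(160 + 20\right) - 158\right)\right)^{2} = \left(146 + \left(180 - 158\right)\right)^{2} = \left(146 + 22\right)^{2} = 168^{2} = 28224$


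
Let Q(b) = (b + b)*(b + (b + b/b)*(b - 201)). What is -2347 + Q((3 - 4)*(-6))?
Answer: -18655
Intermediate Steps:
Q(b) = 2*b*(b + (1 + b)*(-201 + b)) (Q(b) = (2*b)*(b + (b + 1)*(-201 + b)) = (2*b)*(b + (1 + b)*(-201 + b)) = 2*b*(b + (1 + b)*(-201 + b)))
-2347 + Q((3 - 4)*(-6)) = -2347 + 2*((3 - 4)*(-6))*(-201 + ((3 - 4)*(-6))**2 - 199*(3 - 4)*(-6)) = -2347 + 2*(-1*(-6))*(-201 + (-1*(-6))**2 - (-199)*(-6)) = -2347 + 2*6*(-201 + 6**2 - 199*6) = -2347 + 2*6*(-201 + 36 - 1194) = -2347 + 2*6*(-1359) = -2347 - 16308 = -18655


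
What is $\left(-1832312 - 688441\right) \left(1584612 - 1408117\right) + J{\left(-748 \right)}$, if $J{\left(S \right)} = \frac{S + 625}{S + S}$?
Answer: $- \frac{665570849899437}{1496} \approx -4.449 \cdot 10^{11}$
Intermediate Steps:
$J{\left(S \right)} = \frac{625 + S}{2 S}$
$\left(-1832312 - 688441\right) \left(1584612 - 1408117\right) + J{\left(-748 \right)} = \left(-1832312 - 688441\right) \left(1584612 - 1408117\right) + \frac{625 - 748}{2 \left(-748\right)} = \left(-2520753\right) 176495 + \frac{1}{2} \left(- \frac{1}{748}\right) \left(-123\right) = -444900300735 + \frac{123}{1496} = - \frac{665570849899437}{1496}$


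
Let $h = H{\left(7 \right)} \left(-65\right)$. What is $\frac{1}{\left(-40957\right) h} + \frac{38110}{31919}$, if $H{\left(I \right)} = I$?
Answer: $\frac{710196459769}{594824449765} \approx 1.194$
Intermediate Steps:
$h = -455$ ($h = 7 \left(-65\right) = -455$)
$\frac{1}{\left(-40957\right) h} + \frac{38110}{31919} = \frac{1}{\left(-40957\right) \left(-455\right)} + \frac{38110}{31919} = \left(- \frac{1}{40957}\right) \left(- \frac{1}{455}\right) + 38110 \cdot \frac{1}{31919} = \frac{1}{18635435} + \frac{38110}{31919} = \frac{710196459769}{594824449765}$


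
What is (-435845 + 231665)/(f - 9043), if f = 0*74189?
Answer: 204180/9043 ≈ 22.579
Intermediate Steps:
f = 0
(-435845 + 231665)/(f - 9043) = (-435845 + 231665)/(0 - 9043) = -204180/(-9043) = -204180*(-1/9043) = 204180/9043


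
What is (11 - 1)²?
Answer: 100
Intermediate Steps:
(11 - 1)² = 10² = 100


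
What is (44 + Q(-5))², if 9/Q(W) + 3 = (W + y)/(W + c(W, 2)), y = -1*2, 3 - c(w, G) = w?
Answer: 458329/256 ≈ 1790.3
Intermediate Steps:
c(w, G) = 3 - w
y = -2
Q(W) = 9/(-11/3 + W/3) (Q(W) = 9/(-3 + (W - 2)/(W + (3 - W))) = 9/(-3 + (-2 + W)/3) = 9/(-3 + (-2 + W)*(⅓)) = 9/(-3 + (-⅔ + W/3)) = 9/(-11/3 + W/3))
(44 + Q(-5))² = (44 + 27/(-11 - 5))² = (44 + 27/(-16))² = (44 + 27*(-1/16))² = (44 - 27/16)² = (677/16)² = 458329/256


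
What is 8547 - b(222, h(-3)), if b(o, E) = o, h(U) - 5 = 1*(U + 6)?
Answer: 8325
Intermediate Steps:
h(U) = 11 + U (h(U) = 5 + 1*(U + 6) = 5 + 1*(6 + U) = 5 + (6 + U) = 11 + U)
8547 - b(222, h(-3)) = 8547 - 1*222 = 8547 - 222 = 8325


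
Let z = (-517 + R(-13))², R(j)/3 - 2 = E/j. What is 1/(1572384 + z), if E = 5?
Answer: 169/310061860 ≈ 5.4505e-7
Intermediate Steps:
R(j) = 6 + 15/j (R(j) = 6 + 3*(5/j) = 6 + 15/j)
z = 44328964/169 (z = (-517 + (6 + 15/(-13)))² = (-517 + (6 + 15*(-1/13)))² = (-517 + (6 - 15/13))² = (-517 + 63/13)² = (-6658/13)² = 44328964/169 ≈ 2.6230e+5)
1/(1572384 + z) = 1/(1572384 + 44328964/169) = 1/(310061860/169) = 169/310061860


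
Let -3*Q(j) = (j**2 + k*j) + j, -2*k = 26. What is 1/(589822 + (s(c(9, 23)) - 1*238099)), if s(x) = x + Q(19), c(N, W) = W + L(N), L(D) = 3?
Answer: 3/1055114 ≈ 2.8433e-6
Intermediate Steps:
k = -13 (k = -1/2*26 = -13)
Q(j) = 4*j - j**2/3 (Q(j) = -((j**2 - 13*j) + j)/3 = -(j**2 - 12*j)/3 = 4*j - j**2/3)
c(N, W) = 3 + W (c(N, W) = W + 3 = 3 + W)
s(x) = -133/3 + x (s(x) = x + (1/3)*19*(12 - 1*19) = x + (1/3)*19*(12 - 19) = x + (1/3)*19*(-7) = x - 133/3 = -133/3 + x)
1/(589822 + (s(c(9, 23)) - 1*238099)) = 1/(589822 + ((-133/3 + (3 + 23)) - 1*238099)) = 1/(589822 + ((-133/3 + 26) - 238099)) = 1/(589822 + (-55/3 - 238099)) = 1/(589822 - 714352/3) = 1/(1055114/3) = 3/1055114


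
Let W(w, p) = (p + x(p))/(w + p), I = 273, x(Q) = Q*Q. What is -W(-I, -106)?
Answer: 11130/379 ≈ 29.367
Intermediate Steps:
x(Q) = Q²
W(w, p) = (p + p²)/(p + w) (W(w, p) = (p + p²)/(w + p) = (p + p²)/(p + w))
-W(-I, -106) = -(-106)*(1 - 106)/(-106 - 1*273) = -(-106)*(-105)/(-106 - 273) = -(-106)*(-105)/(-379) = -(-106)*(-1)*(-105)/379 = -1*(-11130/379) = 11130/379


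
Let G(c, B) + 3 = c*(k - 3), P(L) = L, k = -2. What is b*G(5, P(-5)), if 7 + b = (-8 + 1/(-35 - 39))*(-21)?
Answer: -167090/37 ≈ -4515.9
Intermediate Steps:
G(c, B) = -3 - 5*c (G(c, B) = -3 + c*(-2 - 3) = -3 + c*(-5) = -3 - 5*c)
b = 11935/74 (b = -7 + (-8 + 1/(-35 - 39))*(-21) = -7 + (-8 + 1/(-74))*(-21) = -7 + (-8 - 1/74)*(-21) = -7 - 593/74*(-21) = -7 + 12453/74 = 11935/74 ≈ 161.28)
b*G(5, P(-5)) = 11935*(-3 - 5*5)/74 = 11935*(-3 - 25)/74 = (11935/74)*(-28) = -167090/37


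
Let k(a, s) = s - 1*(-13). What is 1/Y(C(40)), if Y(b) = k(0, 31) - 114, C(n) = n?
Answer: -1/70 ≈ -0.014286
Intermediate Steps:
k(a, s) = 13 + s (k(a, s) = s + 13 = 13 + s)
Y(b) = -70 (Y(b) = (13 + 31) - 114 = 44 - 114 = -70)
1/Y(C(40)) = 1/(-70) = -1/70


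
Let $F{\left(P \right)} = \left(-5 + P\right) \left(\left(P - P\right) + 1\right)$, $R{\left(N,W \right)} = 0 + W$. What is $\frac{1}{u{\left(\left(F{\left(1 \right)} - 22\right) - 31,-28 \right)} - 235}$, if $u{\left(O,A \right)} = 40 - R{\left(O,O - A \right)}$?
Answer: $- \frac{1}{166} \approx -0.0060241$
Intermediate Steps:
$R{\left(N,W \right)} = W$
$F{\left(P \right)} = -5 + P$ ($F{\left(P \right)} = \left(-5 + P\right) \left(0 + 1\right) = \left(-5 + P\right) 1 = -5 + P$)
$u{\left(O,A \right)} = 40 + A - O$ ($u{\left(O,A \right)} = 40 - \left(O - A\right) = 40 + \left(A - O\right) = 40 + A - O$)
$\frac{1}{u{\left(\left(F{\left(1 \right)} - 22\right) - 31,-28 \right)} - 235} = \frac{1}{\left(40 - 28 - \left(\left(\left(-5 + 1\right) - 22\right) - 31\right)\right) - 235} = \frac{1}{\left(40 - 28 - \left(\left(-4 - 22\right) - 31\right)\right) - 235} = \frac{1}{\left(40 - 28 - \left(-26 - 31\right)\right) - 235} = \frac{1}{\left(40 - 28 - -57\right) - 235} = \frac{1}{\left(40 - 28 + 57\right) - 235} = \frac{1}{69 - 235} = \frac{1}{-166} = - \frac{1}{166}$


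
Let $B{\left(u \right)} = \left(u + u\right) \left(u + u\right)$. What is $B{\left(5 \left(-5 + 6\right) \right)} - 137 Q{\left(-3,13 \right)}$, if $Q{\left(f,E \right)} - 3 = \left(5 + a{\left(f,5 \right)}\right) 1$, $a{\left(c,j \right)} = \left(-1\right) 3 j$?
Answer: $1059$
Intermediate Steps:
$a{\left(c,j \right)} = - 3 j$
$B{\left(u \right)} = 4 u^{2}$ ($B{\left(u \right)} = 2 u 2 u = 4 u^{2}$)
$Q{\left(f,E \right)} = -7$ ($Q{\left(f,E \right)} = 3 + \left(5 - 15\right) 1 = 3 - 10 = -7$)
$B{\left(5 \left(-5 + 6\right) \right)} - 137 Q{\left(-3,13 \right)} = 4 \left(5 \left(-5 + 6\right)\right)^{2} - -959 = 4 \left(5 \cdot 1\right)^{2} + 959 = 4 \cdot 5^{2} + 959 = 4 \cdot 25 + 959 = 100 + 959 = 1059$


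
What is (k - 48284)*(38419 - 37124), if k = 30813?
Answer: -22624945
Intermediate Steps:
(k - 48284)*(38419 - 37124) = (30813 - 48284)*(38419 - 37124) = -17471*1295 = -22624945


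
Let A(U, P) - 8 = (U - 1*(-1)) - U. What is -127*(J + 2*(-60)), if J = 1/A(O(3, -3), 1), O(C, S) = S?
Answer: 137033/9 ≈ 15226.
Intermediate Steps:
A(U, P) = 9 (A(U, P) = 8 + ((U - 1*(-1)) - U) = 8 + ((U + 1) - U) = 8 + ((1 + U) - U) = 8 + 1 = 9)
J = ⅑ (J = 1/9 = ⅑ ≈ 0.11111)
-127*(J + 2*(-60)) = -127*(⅑ + 2*(-60)) = -127*(⅑ - 120) = -127*(-1079/9) = 137033/9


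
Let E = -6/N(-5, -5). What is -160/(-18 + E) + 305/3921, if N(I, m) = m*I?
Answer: 219765/24833 ≈ 8.8497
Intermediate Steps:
N(I, m) = I*m
E = -6/25 (E = -6/((-5*(-5))) = -6/25 ≈ -0.24000)
-160/(-18 + E) + 305/3921 = -160/(-18 - 6/25) + 305/3921 = -160/((-456/25*1)) + 305*(1/3921) = -160/(-456/25) + 305/3921 = -160*(-25/456) + 305/3921 = 500/57 + 305/3921 = 219765/24833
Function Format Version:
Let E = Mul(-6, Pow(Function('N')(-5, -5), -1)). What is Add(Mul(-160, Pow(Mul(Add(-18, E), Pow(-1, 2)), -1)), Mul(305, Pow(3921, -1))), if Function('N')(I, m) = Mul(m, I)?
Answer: Rational(219765, 24833) ≈ 8.8497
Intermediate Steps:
Function('N')(I, m) = Mul(I, m)
E = Rational(-6, 25) (E = Mul(-6, Pow(Mul(-5, -5), -1)) = Mul(-6, Pow(25, -1)) = Mul(-6, Rational(1, 25)) = Rational(-6, 25) ≈ -0.24000)
Add(Mul(-160, Pow(Mul(Add(-18, E), Pow(-1, 2)), -1)), Mul(305, Pow(3921, -1))) = Add(Mul(-160, Pow(Mul(Add(-18, Rational(-6, 25)), Pow(-1, 2)), -1)), Mul(305, Pow(3921, -1))) = Add(Mul(-160, Pow(Mul(Rational(-456, 25), 1), -1)), Mul(305, Rational(1, 3921))) = Add(Mul(-160, Pow(Rational(-456, 25), -1)), Rational(305, 3921)) = Add(Mul(-160, Rational(-25, 456)), Rational(305, 3921)) = Add(Rational(500, 57), Rational(305, 3921)) = Rational(219765, 24833)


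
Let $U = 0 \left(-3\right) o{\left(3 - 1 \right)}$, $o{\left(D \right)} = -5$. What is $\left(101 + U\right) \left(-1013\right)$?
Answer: $-102313$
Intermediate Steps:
$U = 0$ ($U = 0 \left(-3\right) \left(-5\right) = 0 \left(-5\right) = 0$)
$\left(101 + U\right) \left(-1013\right) = \left(101 + 0\right) \left(-1013\right) = 101 \left(-1013\right) = -102313$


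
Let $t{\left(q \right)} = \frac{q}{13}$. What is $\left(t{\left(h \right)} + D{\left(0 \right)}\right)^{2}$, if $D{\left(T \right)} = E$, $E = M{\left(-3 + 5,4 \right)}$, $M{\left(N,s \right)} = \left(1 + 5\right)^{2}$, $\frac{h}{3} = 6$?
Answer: $\frac{236196}{169} \approx 1397.6$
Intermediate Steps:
$h = 18$ ($h = 3 \cdot 6 = 18$)
$M{\left(N,s \right)} = 36$ ($M{\left(N,s \right)} = 6^{2} = 36$)
$E = 36$
$t{\left(q \right)} = \frac{q}{13}$ ($t{\left(q \right)} = q \frac{1}{13} = \frac{q}{13}$)
$D{\left(T \right)} = 36$
$\left(t{\left(h \right)} + D{\left(0 \right)}\right)^{2} = \left(\frac{1}{13} \cdot 18 + 36\right)^{2} = \left(\frac{18}{13} + 36\right)^{2} = \left(\frac{486}{13}\right)^{2} = \frac{236196}{169}$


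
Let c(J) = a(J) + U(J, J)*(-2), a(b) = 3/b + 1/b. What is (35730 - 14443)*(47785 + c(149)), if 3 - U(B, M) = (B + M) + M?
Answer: 154379305647/149 ≈ 1.0361e+9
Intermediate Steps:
a(b) = 4/b (a(b) = 3/b + 1/b = 4/b)
U(B, M) = 3 - B - 2*M (U(B, M) = 3 - ((B + M) + M) = 3 - (B + 2*M) = 3 + (-B - 2*M) = 3 - B - 2*M)
c(J) = -6 + 4/J + 6*J (c(J) = 4/J + (3 - J - 2*J)*(-2) = 4/J + (3 - 3*J)*(-2) = 4/J + (-6 + 6*J) = -6 + 4/J + 6*J)
(35730 - 14443)*(47785 + c(149)) = (35730 - 14443)*(47785 + (-6 + 4/149 + 6*149)) = 21287*(47785 + (-6 + 4*(1/149) + 894)) = 21287*(47785 + (-6 + 4/149 + 894)) = 21287*(47785 + 132316/149) = 21287*(7252281/149) = 154379305647/149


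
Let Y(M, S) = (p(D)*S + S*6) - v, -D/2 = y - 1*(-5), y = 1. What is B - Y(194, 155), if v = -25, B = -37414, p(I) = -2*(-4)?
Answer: -39609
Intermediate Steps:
D = -12 (D = -2*(1 - 1*(-5)) = -2*(1 + 5) = -2*6 = -12)
p(I) = 8
Y(M, S) = 25 + 14*S (Y(M, S) = (8*S + S*6) - 1*(-25) = (8*S + 6*S) + 25 = 14*S + 25 = 25 + 14*S)
B - Y(194, 155) = -37414 - (25 + 14*155) = -37414 - (25 + 2170) = -37414 - 1*2195 = -37414 - 2195 = -39609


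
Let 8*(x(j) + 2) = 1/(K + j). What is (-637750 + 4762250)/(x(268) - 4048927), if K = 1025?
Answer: -1706553120/1675284863 ≈ -1.0187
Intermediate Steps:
x(j) = -2 + 1/(8*(1025 + j))
(-637750 + 4762250)/(x(268) - 4048927) = (-637750 + 4762250)/((-16399 - 16*268)/(8*(1025 + 268)) - 4048927) = 4124500/((⅛)*(-16399 - 4288)/1293 - 4048927) = 4124500/((⅛)*(1/1293)*(-20687) - 4048927) = 4124500/(-20687/10344 - 4048927) = 4124500/(-41882121575/10344) = 4124500*(-10344/41882121575) = -1706553120/1675284863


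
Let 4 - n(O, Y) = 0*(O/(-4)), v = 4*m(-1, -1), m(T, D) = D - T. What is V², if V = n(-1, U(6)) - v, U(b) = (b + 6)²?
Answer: 16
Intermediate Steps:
U(b) = (6 + b)²
v = 0 (v = 4*(-1 - 1*(-1)) = 4*(-1 + 1) = 4*0 = 0)
n(O, Y) = 4 (n(O, Y) = 4 - 0*O/(-4) = 4 - 0*O*(-¼) = 4 - 0*(-O/4) = 4 - 1*0 = 4 + 0 = 4)
V = 4 (V = 4 - 1*0 = 4 + 0 = 4)
V² = 4² = 16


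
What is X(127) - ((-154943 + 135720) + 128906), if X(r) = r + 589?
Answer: -108967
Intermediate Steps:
X(r) = 589 + r
X(127) - ((-154943 + 135720) + 128906) = (589 + 127) - ((-154943 + 135720) + 128906) = 716 - (-19223 + 128906) = 716 - 1*109683 = 716 - 109683 = -108967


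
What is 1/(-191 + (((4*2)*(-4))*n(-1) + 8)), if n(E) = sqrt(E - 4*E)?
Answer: -61/10139 + 32*sqrt(3)/30417 ≈ -0.0041942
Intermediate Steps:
n(E) = sqrt(3)*sqrt(-E) (n(E) = sqrt(-3*E) = sqrt(3)*sqrt(-E))
1/(-191 + (((4*2)*(-4))*n(-1) + 8)) = 1/(-191 + (((4*2)*(-4))*(sqrt(3)*sqrt(-1*(-1))) + 8)) = 1/(-191 + ((8*(-4))*(sqrt(3)*sqrt(1)) + 8)) = 1/(-191 + (-32*sqrt(3) + 8)) = 1/(-191 + (8 - 32*sqrt(3))) = 1/(-183 - 32*sqrt(3))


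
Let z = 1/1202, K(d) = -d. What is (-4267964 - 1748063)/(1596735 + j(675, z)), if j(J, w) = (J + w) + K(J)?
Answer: -7231264454/1919275471 ≈ -3.7677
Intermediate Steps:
z = 1/1202 ≈ 0.00083195
j(J, w) = w (j(J, w) = (J + w) - J = w)
(-4267964 - 1748063)/(1596735 + j(675, z)) = (-4267964 - 1748063)/(1596735 + 1/1202) = -6016027/1919275471/1202 = -6016027*1202/1919275471 = -7231264454/1919275471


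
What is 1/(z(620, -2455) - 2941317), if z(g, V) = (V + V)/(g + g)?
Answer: -124/364723799 ≈ -3.3998e-7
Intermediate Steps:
z(g, V) = V/g (z(g, V) = (2*V)/((2*g)) = (2*V)*(1/(2*g)) = V/g)
1/(z(620, -2455) - 2941317) = 1/(-2455/620 - 2941317) = 1/(-2455*1/620 - 2941317) = 1/(-491/124 - 2941317) = 1/(-364723799/124) = -124/364723799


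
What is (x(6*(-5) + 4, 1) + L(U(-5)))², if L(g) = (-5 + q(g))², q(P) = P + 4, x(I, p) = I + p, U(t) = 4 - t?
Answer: 1521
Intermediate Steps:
q(P) = 4 + P
L(g) = (-1 + g)² (L(g) = (-5 + (4 + g))² = (-1 + g)²)
(x(6*(-5) + 4, 1) + L(U(-5)))² = (((6*(-5) + 4) + 1) + (-1 + (4 - 1*(-5)))²)² = (((-30 + 4) + 1) + (-1 + (4 + 5))²)² = ((-26 + 1) + (-1 + 9)²)² = (-25 + 8²)² = (-25 + 64)² = 39² = 1521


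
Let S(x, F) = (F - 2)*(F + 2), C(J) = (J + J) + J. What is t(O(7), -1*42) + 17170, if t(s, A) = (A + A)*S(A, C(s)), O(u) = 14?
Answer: -130670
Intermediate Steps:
C(J) = 3*J (C(J) = 2*J + J = 3*J)
S(x, F) = (-2 + F)*(2 + F)
t(s, A) = 2*A*(-4 + 9*s²) (t(s, A) = (A + A)*(-4 + (3*s)²) = (2*A)*(-4 + 9*s²) = 2*A*(-4 + 9*s²))
t(O(7), -1*42) + 17170 = 2*(-1*42)*(-4 + 9*14²) + 17170 = 2*(-42)*(-4 + 9*196) + 17170 = 2*(-42)*(-4 + 1764) + 17170 = 2*(-42)*1760 + 17170 = -147840 + 17170 = -130670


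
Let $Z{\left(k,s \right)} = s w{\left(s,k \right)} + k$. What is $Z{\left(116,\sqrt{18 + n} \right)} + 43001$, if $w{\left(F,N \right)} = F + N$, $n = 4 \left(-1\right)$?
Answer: $43131 + 116 \sqrt{14} \approx 43565.0$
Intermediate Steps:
$n = -4$
$Z{\left(k,s \right)} = k + s \left(k + s\right)$ ($Z{\left(k,s \right)} = s \left(s + k\right) + k = s \left(k + s\right) + k = k + s \left(k + s\right)$)
$Z{\left(116,\sqrt{18 + n} \right)} + 43001 = \left(116 + \sqrt{18 - 4} \left(116 + \sqrt{18 - 4}\right)\right) + 43001 = \left(116 + \sqrt{14} \left(116 + \sqrt{14}\right)\right) + 43001 = 43117 + \sqrt{14} \left(116 + \sqrt{14}\right)$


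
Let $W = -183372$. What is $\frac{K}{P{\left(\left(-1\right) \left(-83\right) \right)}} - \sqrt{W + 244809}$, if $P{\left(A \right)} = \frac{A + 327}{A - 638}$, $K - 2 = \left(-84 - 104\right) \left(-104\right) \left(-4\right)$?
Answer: $\frac{4340433}{41} - \sqrt{61437} \approx 1.0562 \cdot 10^{5}$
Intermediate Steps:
$K = -78206$ ($K = 2 + \left(-84 - 104\right) \left(-104\right) \left(-4\right) = 2 + \left(-188\right) \left(-104\right) \left(-4\right) = 2 + 19552 \left(-4\right) = 2 - 78208 = -78206$)
$P{\left(A \right)} = \frac{327 + A}{-638 + A}$
$\frac{K}{P{\left(\left(-1\right) \left(-83\right) \right)}} - \sqrt{W + 244809} = - \frac{78206}{\frac{1}{-638 - -83} \left(327 - -83\right)} - \sqrt{-183372 + 244809} = - \frac{78206}{\frac{1}{-638 + 83} \left(327 + 83\right)} - \sqrt{61437} = - \frac{78206}{\frac{1}{-555} \cdot 410} - \sqrt{61437} = - \frac{78206}{\left(- \frac{1}{555}\right) 410} - \sqrt{61437} = - \frac{78206}{- \frac{82}{111}} - \sqrt{61437} = \left(-78206\right) \left(- \frac{111}{82}\right) - \sqrt{61437} = \frac{4340433}{41} - \sqrt{61437}$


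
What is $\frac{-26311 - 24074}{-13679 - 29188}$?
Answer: $\frac{16795}{14289} \approx 1.1754$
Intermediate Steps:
$\frac{-26311 - 24074}{-13679 - 29188} = - \frac{50385}{-13679 - 29188} = - \frac{50385}{-42867} = \left(-50385\right) \left(- \frac{1}{42867}\right) = \frac{16795}{14289}$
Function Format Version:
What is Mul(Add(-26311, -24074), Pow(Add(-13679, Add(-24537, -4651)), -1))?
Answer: Rational(16795, 14289) ≈ 1.1754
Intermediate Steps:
Mul(Add(-26311, -24074), Pow(Add(-13679, Add(-24537, -4651)), -1)) = Mul(-50385, Pow(Add(-13679, -29188), -1)) = Mul(-50385, Pow(-42867, -1)) = Mul(-50385, Rational(-1, 42867)) = Rational(16795, 14289)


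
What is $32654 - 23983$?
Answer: $8671$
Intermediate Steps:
$32654 - 23983 = 8671$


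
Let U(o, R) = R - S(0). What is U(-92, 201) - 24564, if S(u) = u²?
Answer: -24363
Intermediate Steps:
U(o, R) = R (U(o, R) = R - 1*0² = R - 1*0 = R + 0 = R)
U(-92, 201) - 24564 = 201 - 24564 = -24363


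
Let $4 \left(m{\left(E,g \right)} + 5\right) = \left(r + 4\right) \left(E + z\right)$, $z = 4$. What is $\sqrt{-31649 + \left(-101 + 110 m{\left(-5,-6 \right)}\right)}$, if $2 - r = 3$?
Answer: $\frac{i \sqrt{129530}}{2} \approx 179.95 i$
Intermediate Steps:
$r = -1$ ($r = 2 - 3 = -1$)
$m{\left(E,g \right)} = -2 + \frac{3 E}{4}$ ($m{\left(E,g \right)} = -5 + \frac{\left(-1 + 4\right) \left(E + 4\right)}{4} = -5 + \frac{3 \left(4 + E\right)}{4} = -5 + \frac{12 + 3 E}{4} = -5 + \left(3 + \frac{3 E}{4}\right) = -2 + \frac{3 E}{4}$)
$\sqrt{-31649 + \left(-101 + 110 m{\left(-5,-6 \right)}\right)} = \sqrt{-31649 + \left(-101 + 110 \left(-2 + \frac{3}{4} \left(-5\right)\right)\right)} = \sqrt{-31649 + \left(-101 + 110 \left(-2 - \frac{15}{4}\right)\right)} = \sqrt{-31649 + \left(-101 + 110 \left(- \frac{23}{4}\right)\right)} = \sqrt{-31649 - \frac{1467}{2}} = \sqrt{- \frac{64765}{2}} = \frac{i \sqrt{129530}}{2}$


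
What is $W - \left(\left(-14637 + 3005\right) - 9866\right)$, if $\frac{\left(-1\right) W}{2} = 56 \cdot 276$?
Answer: $-9414$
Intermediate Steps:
$W = -30912$ ($W = - 2 \cdot 56 \cdot 276 = \left(-2\right) 15456 = -30912$)
$W - \left(\left(-14637 + 3005\right) - 9866\right) = -30912 - \left(\left(-14637 + 3005\right) - 9866\right) = -30912 - \left(-11632 - 9866\right) = -30912 - -21498 = -30912 + 21498 = -9414$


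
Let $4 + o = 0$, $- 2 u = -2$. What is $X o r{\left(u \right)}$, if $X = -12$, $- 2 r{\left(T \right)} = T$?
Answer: $-24$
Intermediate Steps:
$u = 1$ ($u = \left(- \frac{1}{2}\right) \left(-2\right) = 1$)
$r{\left(T \right)} = - \frac{T}{2}$
$o = -4$ ($o = -4 + 0 = -4$)
$X o r{\left(u \right)} = \left(-12\right) \left(-4\right) \left(\left(- \frac{1}{2}\right) 1\right) = 48 \left(- \frac{1}{2}\right) = -24$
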